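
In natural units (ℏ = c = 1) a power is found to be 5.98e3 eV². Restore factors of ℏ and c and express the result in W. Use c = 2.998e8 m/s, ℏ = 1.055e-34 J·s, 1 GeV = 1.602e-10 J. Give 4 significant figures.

Power is [E]/[T] = [E]²/ℏ.
1 GeV² → 1/ℏ × (1 GeV in J)² = 2.433e14 W.
Convert the energy scale: 5.98e3 eV² = 5.98e-15 GeV².
Result: 5.98e-15 × 2.433e14 = 1.455 W.

1.455 W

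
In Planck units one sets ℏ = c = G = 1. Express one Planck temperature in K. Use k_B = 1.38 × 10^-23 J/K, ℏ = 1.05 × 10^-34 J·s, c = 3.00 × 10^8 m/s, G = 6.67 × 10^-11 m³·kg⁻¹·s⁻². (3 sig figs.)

1.42 × 10^32 K

T_P = √(ℏc⁵/G) / k_B
  = √(3.83 × 10^18) × 7.25 × 10^22
  = 1.42 × 10^32 K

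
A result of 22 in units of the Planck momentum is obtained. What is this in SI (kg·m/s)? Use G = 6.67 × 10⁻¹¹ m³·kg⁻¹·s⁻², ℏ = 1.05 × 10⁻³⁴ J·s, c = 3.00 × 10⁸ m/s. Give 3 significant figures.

143 kg·m/s

One Planck momentum: p_P = √(ℏc³/G) = 6.52 kg·m/s.
22 × 6.52 kg·m/s = 143 kg·m/s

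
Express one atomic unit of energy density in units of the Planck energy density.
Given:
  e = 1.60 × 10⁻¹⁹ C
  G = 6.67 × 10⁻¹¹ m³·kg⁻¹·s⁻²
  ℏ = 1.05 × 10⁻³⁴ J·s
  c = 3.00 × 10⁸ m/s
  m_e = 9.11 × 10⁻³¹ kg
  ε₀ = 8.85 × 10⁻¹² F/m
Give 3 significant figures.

atomic unit of energy density: u_au = E_h/a₀³ = m_e⁴e¹⁰/((4πε₀)⁵ℏ⁸) = 3.01 × 10¹³ J/m³
Planck energy density: u_P = c⁷/(ℏG²) = 4.68 × 10¹¹³ J/m³
ratio = 3.01 × 10¹³ / 4.68 × 10¹¹³ = 6.44 × 10⁻¹⁰¹

6.44 × 10⁻¹⁰¹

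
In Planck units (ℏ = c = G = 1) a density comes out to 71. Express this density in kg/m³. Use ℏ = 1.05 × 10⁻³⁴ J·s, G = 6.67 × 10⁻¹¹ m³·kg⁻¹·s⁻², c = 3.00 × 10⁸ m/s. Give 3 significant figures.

3.69 × 10⁹⁸ kg/m³

One Planck density: ρ_P = c⁵/(ℏG²) = 5.20 × 10⁹⁶ kg/m³.
71 × 5.20 × 10⁹⁶ kg/m³ = 3.69 × 10⁹⁸ kg/m³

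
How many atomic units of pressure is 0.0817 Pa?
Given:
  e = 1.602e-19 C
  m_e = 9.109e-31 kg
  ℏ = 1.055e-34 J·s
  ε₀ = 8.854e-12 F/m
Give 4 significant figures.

atomic unit of pressure: P_au = E_h/a₀³ = m_e⁴e¹⁰/((4πε₀)⁵ℏ⁸) = 2.929e13 Pa.
0.0817 / 2.929e13 = 2.789e-15

2.789e-15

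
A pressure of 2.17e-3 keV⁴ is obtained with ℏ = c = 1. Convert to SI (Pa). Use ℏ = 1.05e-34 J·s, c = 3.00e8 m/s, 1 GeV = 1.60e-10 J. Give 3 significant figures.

4.55e10 Pa

Pressure is [E]/[L]³ = [E]⁴/(ℏc)³.
1 GeV⁴ → 1/(ℏc)³ × (1 GeV in J)⁴ = 2.10e37 Pa.
Convert the energy scale: 2.17e-3 keV⁴ = 2.17e-27 GeV⁴.
Result: 2.17e-27 × 2.10e37 = 4.55e10 Pa.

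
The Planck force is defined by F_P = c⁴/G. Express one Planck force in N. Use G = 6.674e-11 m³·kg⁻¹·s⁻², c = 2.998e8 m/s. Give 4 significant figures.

F_P = c⁴/G
  = 8.078e33 / 6.674e-11
  = 1.210e44 N

1.210e44 N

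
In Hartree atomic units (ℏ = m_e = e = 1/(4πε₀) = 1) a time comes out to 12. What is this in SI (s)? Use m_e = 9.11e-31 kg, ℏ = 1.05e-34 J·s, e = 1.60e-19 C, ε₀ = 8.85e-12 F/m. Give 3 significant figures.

One atomic unit of time: τ_au = (4πε₀)²ℏ³/(m_e e⁴) = 2.40e-17 s.
12 × 2.40e-17 s = 2.88e-16 s

2.88e-16 s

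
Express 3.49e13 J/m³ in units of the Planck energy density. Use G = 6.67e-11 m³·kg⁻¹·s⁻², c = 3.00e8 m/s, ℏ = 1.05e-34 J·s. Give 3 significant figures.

Planck energy density: u_P = c⁷/(ℏG²) = 4.68e113 J/m³.
3.49e13 / 4.68e113 = 7.45e-101

7.45e-101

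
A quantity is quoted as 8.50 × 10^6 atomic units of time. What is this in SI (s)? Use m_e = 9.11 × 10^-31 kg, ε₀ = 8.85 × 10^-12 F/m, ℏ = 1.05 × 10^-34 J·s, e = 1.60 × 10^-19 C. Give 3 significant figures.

One atomic unit of time: τ_au = (4πε₀)²ℏ³/(m_e e⁴) = 2.40 × 10^-17 s.
8.50 × 10^6 × 2.40 × 10^-17 s = 2.04 × 10^-10 s

2.04 × 10^-10 s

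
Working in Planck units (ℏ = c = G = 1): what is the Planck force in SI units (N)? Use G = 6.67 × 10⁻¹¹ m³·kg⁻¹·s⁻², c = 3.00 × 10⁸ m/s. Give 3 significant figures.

Dimensional analysis gives F_P = c⁴/G.
  = 8.10 × 10³³ / 6.67 × 10⁻¹¹
  = 1.21 × 10⁴⁴ N

1.21 × 10⁴⁴ N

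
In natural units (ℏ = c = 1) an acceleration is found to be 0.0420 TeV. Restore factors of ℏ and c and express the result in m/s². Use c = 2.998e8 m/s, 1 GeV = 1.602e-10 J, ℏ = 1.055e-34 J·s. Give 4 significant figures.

1.912e34 m/s²

Acceleration is [L]/[T]² = c·[E]/ℏ.
1 GeV → c/ℏ × (1 GeV in J) = 4.552e32 m/s².
Convert the energy scale: 0.0420 TeV = 42 GeV.
Result: 42 × 4.552e32 = 1.912e34 m/s².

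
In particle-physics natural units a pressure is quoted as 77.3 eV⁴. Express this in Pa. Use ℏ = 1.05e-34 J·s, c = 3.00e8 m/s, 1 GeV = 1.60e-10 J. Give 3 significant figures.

Pressure is [E]/[L]³ = [E]⁴/(ℏc)³.
1 GeV⁴ → 1/(ℏc)³ × (1 GeV in J)⁴ = 2.10e37 Pa.
Convert the energy scale: 77.3 eV⁴ = 7.73e-35 GeV⁴.
Result: 7.73e-35 × 2.10e37 = 1.62e3 Pa.

1.62e3 Pa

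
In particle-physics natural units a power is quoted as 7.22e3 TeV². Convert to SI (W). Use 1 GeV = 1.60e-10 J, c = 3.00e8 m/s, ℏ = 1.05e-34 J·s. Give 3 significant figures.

1.76e24 W

Power is [E]/[T] = [E]²/ℏ.
1 GeV² → 1/ℏ × (1 GeV in J)² = 2.44e14 W.
Convert the energy scale: 7.22e3 TeV² = 7.22e9 GeV².
Result: 7.22e9 × 2.44e14 = 1.76e24 W.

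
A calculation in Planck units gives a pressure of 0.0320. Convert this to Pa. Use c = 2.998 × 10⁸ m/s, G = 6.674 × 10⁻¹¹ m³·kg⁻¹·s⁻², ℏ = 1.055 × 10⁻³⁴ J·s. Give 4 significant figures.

One Planck pressure: p_P = c⁷/(ℏG²) = 4.632 × 10¹¹³ Pa.
0.0320 × 4.632 × 10¹¹³ Pa = 1.482 × 10¹¹² Pa

1.482 × 10¹¹² Pa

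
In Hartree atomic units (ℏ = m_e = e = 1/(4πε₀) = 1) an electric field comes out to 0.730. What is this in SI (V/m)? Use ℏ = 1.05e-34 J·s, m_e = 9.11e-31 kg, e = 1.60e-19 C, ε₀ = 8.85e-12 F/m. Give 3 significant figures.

3.80e11 V/m

One atomic unit of electric field: E_au = E_h/(e a₀) = m_e²e⁵/((4πε₀)³ℏ⁴) = 5.20e11 V/m.
0.730 × 5.20e11 V/m = 3.80e11 V/m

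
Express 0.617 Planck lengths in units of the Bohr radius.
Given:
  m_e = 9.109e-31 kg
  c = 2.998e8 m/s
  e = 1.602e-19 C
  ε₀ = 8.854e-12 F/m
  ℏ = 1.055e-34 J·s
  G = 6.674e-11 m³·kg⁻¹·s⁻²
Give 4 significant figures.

Planck length: ℓ_P = √(ℏG/c³) = 1.616e-35 m
Bohr radius: a₀ = 4πε₀ℏ²/(m_e e²) = 5.297e-11 m
0.617 × 1.616e-35 / 5.297e-11 = 1.883e-25

1.883e-25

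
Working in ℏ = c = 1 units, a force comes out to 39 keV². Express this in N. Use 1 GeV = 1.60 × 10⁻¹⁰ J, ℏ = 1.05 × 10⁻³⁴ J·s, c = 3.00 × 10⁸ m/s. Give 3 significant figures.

Force is [E]/[L] = [E]²/(ℏc); restore (ℏc)⁻¹.
1 GeV² → 1/(ℏc) × (1 GeV in J)² = 8.13 × 10⁵ N.
Convert the energy scale: 39 keV² = 3.90 × 10⁻¹¹ GeV².
Result: 3.90 × 10⁻¹¹ × 8.13 × 10⁵ = 3.17 × 10⁻⁵ N.

3.17 × 10⁻⁵ N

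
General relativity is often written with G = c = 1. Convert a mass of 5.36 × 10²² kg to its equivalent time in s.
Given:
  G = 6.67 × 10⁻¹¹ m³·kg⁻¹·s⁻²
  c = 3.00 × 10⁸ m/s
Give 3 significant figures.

Mass → time via G/c³.
5.36 × 10²² kg × (G/c³) = 1.32 × 10⁻¹³ s

1.32 × 10⁻¹³ s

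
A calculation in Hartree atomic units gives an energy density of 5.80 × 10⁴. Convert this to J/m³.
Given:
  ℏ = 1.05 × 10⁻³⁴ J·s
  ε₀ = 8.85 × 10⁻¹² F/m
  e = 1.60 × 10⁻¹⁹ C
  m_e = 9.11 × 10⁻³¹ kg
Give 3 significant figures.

One atomic unit of energy density: u_au = E_h/a₀³ = m_e⁴e¹⁰/((4πε₀)⁵ℏ⁸) = 3.01 × 10¹³ J/m³.
5.80 × 10⁴ × 3.01 × 10¹³ J/m³ = 1.75 × 10¹⁸ J/m³

1.75 × 10¹⁸ J/m³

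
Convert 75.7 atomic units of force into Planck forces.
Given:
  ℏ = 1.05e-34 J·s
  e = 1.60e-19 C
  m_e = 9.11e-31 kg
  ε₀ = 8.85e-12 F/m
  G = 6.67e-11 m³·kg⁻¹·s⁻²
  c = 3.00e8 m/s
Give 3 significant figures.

5.19e-50

atomic unit of force: F_au = E_h/a₀ = m_e²e⁶/((4πε₀)³ℏ⁴) = 8.33e-8 N
Planck force: F_P = c⁴/G = 1.21e44 N
75.7 × 8.33e-8 / 1.21e44 = 5.19e-50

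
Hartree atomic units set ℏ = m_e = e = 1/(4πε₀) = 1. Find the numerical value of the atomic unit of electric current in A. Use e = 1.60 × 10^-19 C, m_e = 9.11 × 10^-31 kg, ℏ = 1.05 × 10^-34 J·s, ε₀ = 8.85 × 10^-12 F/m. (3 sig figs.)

The unique combination of the constants set to 1 with dimensions of current is I_au = e E_h/ℏ = m_e e⁵/((4πε₀)²ℏ³).
E_h = 4.38 × 10^-18 J
e·E_h/ℏ = 6.67 × 10^-3 A

6.67 × 10^-3 A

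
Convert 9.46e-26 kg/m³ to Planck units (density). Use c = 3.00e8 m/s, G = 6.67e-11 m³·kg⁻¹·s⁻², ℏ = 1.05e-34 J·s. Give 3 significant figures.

1.82e-122

Planck density: ρ_P = c⁵/(ℏG²) = 5.20e96 kg/m³.
9.46e-26 / 5.20e96 = 1.82e-122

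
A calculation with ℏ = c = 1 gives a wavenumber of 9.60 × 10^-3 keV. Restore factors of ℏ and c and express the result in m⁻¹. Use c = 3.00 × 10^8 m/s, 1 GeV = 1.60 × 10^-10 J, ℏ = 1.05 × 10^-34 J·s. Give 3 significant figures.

4.88 × 10^7 m⁻¹

Inverse length is [E]/(ℏc).
1 GeV → 1/(ℏc) × (1 GeV in J) = 5.08 × 10^15 m⁻¹.
Convert the energy scale: 9.60 × 10^-3 keV = 9.60 × 10^-9 GeV.
Result: 9.60 × 10^-9 × 5.08 × 10^15 = 4.88 × 10^7 m⁻¹.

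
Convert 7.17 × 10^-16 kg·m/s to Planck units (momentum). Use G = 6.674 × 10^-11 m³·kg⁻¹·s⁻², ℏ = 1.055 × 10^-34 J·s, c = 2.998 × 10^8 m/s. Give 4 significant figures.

Planck momentum: p_P = √(ℏc³/G) = 6.527 kg·m/s.
7.17 × 10^-16 / 6.527 = 1.099 × 10^-16

1.099 × 10^-16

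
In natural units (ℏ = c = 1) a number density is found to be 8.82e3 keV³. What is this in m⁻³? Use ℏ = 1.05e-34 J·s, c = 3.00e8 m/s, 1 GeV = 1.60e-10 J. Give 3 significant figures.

Number density is [L]⁻³ = [E]³/(ℏc)³.
1 GeV³ → 1/(ℏc)³ × (1 GeV in J)³ = 1.31e47 m⁻³.
Convert the energy scale: 8.82e3 keV³ = 8.82e-15 GeV³.
Result: 8.82e-15 × 1.31e47 = 1.16e33 m⁻³.

1.16e33 m⁻³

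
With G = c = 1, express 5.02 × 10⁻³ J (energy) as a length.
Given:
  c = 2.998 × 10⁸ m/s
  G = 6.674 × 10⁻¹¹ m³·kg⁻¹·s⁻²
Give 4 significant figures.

Energy → length via G/c⁴.
5.02 × 10⁻³ J × (G/c⁴) = 4.147 × 10⁻⁴⁷ m

4.147 × 10⁻⁴⁷ m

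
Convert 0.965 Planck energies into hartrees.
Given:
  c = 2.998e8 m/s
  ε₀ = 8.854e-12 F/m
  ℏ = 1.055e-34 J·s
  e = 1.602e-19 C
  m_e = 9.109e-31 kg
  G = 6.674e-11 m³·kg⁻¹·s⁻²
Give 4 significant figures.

Planck energy: E_P = √(ℏc⁵/G) = 1.957e9 J
hartree: E_h = m_e e⁴/(4πε₀ℏ)² = 4.354e-18 J
0.965 × 1.957e9 / 4.354e-18 = 4.336e26

4.336e26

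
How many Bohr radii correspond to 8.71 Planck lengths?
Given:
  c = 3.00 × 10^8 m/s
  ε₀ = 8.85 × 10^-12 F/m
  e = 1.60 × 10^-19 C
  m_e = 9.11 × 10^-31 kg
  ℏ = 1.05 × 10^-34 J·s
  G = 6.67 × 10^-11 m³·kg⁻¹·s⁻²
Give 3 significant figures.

2.67 × 10^-24

Planck length: ℓ_P = √(ℏG/c³) = 1.61 × 10^-35 m
Bohr radius: a₀ = 4πε₀ℏ²/(m_e e²) = 5.26 × 10^-11 m
8.71 × 1.61 × 10^-35 / 5.26 × 10^-11 = 2.67 × 10^-24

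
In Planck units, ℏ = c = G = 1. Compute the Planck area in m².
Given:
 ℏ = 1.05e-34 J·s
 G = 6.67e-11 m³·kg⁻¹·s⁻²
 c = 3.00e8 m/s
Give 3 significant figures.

2.59e-70 m²

From ℏ = c = G = 1 the area scale is A_P = ℏG/c³.
  = 7.00e-45 / 2.70e25
  = 2.59e-70 m²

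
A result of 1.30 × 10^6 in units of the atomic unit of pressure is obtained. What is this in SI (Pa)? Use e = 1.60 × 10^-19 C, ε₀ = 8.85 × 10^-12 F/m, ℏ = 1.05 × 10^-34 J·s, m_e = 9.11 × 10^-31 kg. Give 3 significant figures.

One atomic unit of pressure: P_au = E_h/a₀³ = m_e⁴e¹⁰/((4πε₀)⁵ℏ⁸) = 3.01 × 10^13 Pa.
1.30 × 10^6 × 3.01 × 10^13 Pa = 3.92 × 10^19 Pa

3.92 × 10^19 Pa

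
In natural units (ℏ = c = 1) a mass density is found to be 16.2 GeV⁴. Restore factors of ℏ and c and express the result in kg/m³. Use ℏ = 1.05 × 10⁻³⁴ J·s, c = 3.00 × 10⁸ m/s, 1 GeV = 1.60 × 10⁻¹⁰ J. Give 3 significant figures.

Mass density is [E]/(c²[L]³) = [E]⁴/(ℏ³c⁵).
1 GeV⁴ → 1/(ℏ³c⁵) × (1 GeV in J)⁴ = 2.33 × 10²⁰ kg/m³.
Result: 16.2 × 2.33 × 10²⁰ = 3.77 × 10²¹ kg/m³.

3.77 × 10²¹ kg/m³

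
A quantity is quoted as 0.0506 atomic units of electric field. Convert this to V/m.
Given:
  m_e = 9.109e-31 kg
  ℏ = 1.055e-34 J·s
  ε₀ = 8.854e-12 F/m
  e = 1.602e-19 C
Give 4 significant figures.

One atomic unit of electric field: E_au = E_h/(e a₀) = m_e²e⁵/((4πε₀)³ℏ⁴) = 5.131e11 V/m.
0.0506 × 5.131e11 V/m = 2.596e10 V/m

2.596e10 V/m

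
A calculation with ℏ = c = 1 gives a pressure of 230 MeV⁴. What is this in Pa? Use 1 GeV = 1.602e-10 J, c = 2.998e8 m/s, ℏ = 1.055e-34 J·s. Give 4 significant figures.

4.788e27 Pa

Pressure is [E]/[L]³ = [E]⁴/(ℏc)³.
1 GeV⁴ → 1/(ℏc)³ × (1 GeV in J)⁴ = 2.082e37 Pa.
Convert the energy scale: 230 MeV⁴ = 2.30e-10 GeV⁴.
Result: 2.30e-10 × 2.082e37 = 4.788e27 Pa.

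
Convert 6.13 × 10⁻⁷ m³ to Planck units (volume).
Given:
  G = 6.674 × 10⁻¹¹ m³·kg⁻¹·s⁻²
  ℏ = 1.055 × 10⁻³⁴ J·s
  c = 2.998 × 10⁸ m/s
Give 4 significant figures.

Planck volume: V_P = (ℏG/c³)^(3/2) = 4.224 × 10⁻¹⁰⁵ m³.
6.13 × 10⁻⁷ / 4.224 × 10⁻¹⁰⁵ = 1.451 × 10⁹⁸

1.451 × 10⁹⁸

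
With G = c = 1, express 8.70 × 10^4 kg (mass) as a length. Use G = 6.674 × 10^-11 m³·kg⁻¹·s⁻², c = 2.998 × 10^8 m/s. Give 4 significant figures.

In G = c = 1 units mass has dimensions of length; the conversion factor is G/c².
8.70 × 10^4 kg × (G/c²) = 6.460 × 10^-23 m

6.460 × 10^-23 m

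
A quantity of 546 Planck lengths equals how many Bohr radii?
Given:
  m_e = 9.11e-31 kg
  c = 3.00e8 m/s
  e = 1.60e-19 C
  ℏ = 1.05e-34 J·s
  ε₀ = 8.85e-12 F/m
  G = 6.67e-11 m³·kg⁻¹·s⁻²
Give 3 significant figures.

1.67e-22

Planck length: ℓ_P = √(ℏG/c³) = 1.61e-35 m
Bohr radius: a₀ = 4πε₀ℏ²/(m_e e²) = 5.26e-11 m
546 × 1.61e-35 / 5.26e-11 = 1.67e-22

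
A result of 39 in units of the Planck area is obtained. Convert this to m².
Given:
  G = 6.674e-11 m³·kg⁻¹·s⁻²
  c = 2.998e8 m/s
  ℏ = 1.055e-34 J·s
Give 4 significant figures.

One Planck area: A_P = ℏG/c³ = 2.613e-70 m².
39 × 2.613e-70 m² = 1.019e-68 m²

1.019e-68 m²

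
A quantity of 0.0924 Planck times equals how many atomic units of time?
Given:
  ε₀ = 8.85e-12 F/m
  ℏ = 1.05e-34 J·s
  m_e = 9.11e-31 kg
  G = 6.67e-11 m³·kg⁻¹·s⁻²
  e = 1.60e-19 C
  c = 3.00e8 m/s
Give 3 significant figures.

Planck time: t_P = √(ℏG/c⁵) = 5.37e-44 s
atomic unit of time: τ_au = (4πε₀)²ℏ³/(m_e e⁴) = 2.40e-17 s
0.0924 × 5.37e-44 / 2.40e-17 = 2.07e-28

2.07e-28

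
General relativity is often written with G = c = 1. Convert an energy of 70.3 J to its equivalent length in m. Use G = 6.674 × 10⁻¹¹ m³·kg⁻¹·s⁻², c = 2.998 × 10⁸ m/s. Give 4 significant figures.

Energy → length via G/c⁴.
70.3 J × (G/c⁴) = 5.808 × 10⁻⁴³ m

5.808 × 10⁻⁴³ m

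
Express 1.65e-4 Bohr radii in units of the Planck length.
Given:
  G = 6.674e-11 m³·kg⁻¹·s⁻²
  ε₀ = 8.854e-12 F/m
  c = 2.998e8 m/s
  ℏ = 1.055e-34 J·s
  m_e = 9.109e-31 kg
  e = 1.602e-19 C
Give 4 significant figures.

Bohr radius: a₀ = 4πε₀ℏ²/(m_e e²) = 5.297e-11 m
Planck length: ℓ_P = √(ℏG/c³) = 1.616e-35 m
1.65e-4 × 5.297e-11 / 1.616e-35 = 5.407e20

5.407e20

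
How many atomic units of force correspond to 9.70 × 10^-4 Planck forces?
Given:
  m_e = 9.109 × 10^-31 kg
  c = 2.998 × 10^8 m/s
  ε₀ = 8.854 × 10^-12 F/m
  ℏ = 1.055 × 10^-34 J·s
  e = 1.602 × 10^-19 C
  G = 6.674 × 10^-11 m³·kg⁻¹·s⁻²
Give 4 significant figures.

Planck force: F_P = c⁴/G = 1.210 × 10^44 N
atomic unit of force: F_au = E_h/a₀ = m_e²e⁶/((4πε₀)³ℏ⁴) = 8.220 × 10^-8 N
9.70 × 10^-4 × 1.210 × 10^44 / 8.220 × 10^-8 = 1.428 × 10^48

1.428 × 10^48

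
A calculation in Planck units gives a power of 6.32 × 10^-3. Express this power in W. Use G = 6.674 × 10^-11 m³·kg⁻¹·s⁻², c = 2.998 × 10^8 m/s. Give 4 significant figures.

2.293 × 10^50 W

One Planck power: P_P = c⁵/G = 3.629 × 10^52 W.
6.32 × 10^-3 × 3.629 × 10^52 W = 2.293 × 10^50 W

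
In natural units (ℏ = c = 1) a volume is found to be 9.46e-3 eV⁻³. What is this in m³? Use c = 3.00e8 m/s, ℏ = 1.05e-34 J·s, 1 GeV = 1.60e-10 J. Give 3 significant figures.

7.22e-23 m³

Volume is [L]³ = [E]⁻³·(ℏc)³.
1 GeV⁻³ → (ℏc)³ × (1 GeV in J)⁻³ = 7.63e-48 m³.
Convert the energy scale: 9.46e-3 eV⁻³ = 9.46e24 GeV⁻³.
Result: 9.46e24 × 7.63e-48 = 7.22e-23 m³.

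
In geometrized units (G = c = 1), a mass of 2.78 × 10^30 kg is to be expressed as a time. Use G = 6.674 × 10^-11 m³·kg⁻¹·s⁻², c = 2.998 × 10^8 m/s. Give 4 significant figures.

6.886 × 10^-6 s

Mass → time via G/c³.
2.78 × 10^30 kg × (G/c³) = 6.886 × 10^-6 s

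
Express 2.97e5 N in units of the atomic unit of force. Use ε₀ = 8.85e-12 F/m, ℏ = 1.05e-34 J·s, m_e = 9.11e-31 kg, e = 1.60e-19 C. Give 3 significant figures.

3.57e12

atomic unit of force: F_au = E_h/a₀ = m_e²e⁶/((4πε₀)³ℏ⁴) = 8.33e-8 N.
2.97e5 / 8.33e-8 = 3.57e12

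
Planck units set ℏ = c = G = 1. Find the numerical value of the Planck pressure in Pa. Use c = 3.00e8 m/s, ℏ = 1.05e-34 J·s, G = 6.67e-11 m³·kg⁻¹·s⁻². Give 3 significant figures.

4.68e113 Pa

The unique combination of the constants set to 1 with dimensions of pressure is p_P = c⁷/(ℏG²).
  = 2.19e59 / 4.67e-55
  = 4.68e113 Pa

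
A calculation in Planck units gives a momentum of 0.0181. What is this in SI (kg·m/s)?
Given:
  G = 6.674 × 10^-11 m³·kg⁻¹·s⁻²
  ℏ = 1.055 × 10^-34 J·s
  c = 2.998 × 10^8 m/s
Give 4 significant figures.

0.1181 kg·m/s

One Planck momentum: p_P = √(ℏc³/G) = 6.527 kg·m/s.
0.0181 × 6.527 kg·m/s = 0.1181 kg·m/s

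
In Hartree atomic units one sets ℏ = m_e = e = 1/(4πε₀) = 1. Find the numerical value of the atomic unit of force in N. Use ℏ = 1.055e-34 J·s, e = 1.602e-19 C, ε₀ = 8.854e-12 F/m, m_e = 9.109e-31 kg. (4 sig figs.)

F_au = E_h/a₀ = m_e²e⁶/((4πε₀)³ℏ⁴)
E_h = 4.354e-18 J
a₀ = 5.297e-11 m
E_h/a₀ = 8.220e-8 N

8.220e-8 N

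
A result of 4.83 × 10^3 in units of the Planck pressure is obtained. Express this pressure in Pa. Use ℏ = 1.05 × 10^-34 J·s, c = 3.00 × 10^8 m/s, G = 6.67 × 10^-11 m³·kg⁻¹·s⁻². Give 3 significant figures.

2.26 × 10^117 Pa

One Planck pressure: p_P = c⁷/(ℏG²) = 4.68 × 10^113 Pa.
4.83 × 10^3 × 4.68 × 10^113 Pa = 2.26 × 10^117 Pa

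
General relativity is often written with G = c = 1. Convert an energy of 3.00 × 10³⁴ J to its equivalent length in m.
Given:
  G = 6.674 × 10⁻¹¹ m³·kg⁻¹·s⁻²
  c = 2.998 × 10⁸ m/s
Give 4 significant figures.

Energy → length via G/c⁴.
3.00 × 10³⁴ J × (G/c⁴) = 2.478 × 10⁻¹⁰ m

2.478 × 10⁻¹⁰ m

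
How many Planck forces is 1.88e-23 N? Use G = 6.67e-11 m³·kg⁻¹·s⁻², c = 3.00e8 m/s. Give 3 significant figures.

1.55e-67

Planck force: F_P = c⁴/G = 1.21e44 N.
1.88e-23 / 1.21e44 = 1.55e-67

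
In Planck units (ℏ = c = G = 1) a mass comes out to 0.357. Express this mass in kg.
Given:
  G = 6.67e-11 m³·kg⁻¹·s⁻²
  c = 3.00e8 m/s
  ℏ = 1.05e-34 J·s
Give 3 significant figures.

One Planck mass: m_P = √(ℏc/G) = 2.17e-8 kg.
0.357 × 2.17e-8 kg = 7.76e-9 kg

7.76e-9 kg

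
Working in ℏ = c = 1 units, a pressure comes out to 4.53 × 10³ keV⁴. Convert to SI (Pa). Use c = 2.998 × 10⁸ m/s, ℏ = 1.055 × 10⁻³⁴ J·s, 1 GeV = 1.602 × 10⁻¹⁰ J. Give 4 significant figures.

9.430 × 10¹⁶ Pa

Pressure is [E]/[L]³ = [E]⁴/(ℏc)³.
1 GeV⁴ → 1/(ℏc)³ × (1 GeV in J)⁴ = 2.082 × 10³⁷ Pa.
Convert the energy scale: 4.53 × 10³ keV⁴ = 4.53 × 10⁻²¹ GeV⁴.
Result: 4.53 × 10⁻²¹ × 2.082 × 10³⁷ = 9.430 × 10¹⁶ Pa.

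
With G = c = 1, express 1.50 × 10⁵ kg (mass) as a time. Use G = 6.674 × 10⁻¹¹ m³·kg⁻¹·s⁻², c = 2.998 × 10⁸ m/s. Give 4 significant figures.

Mass → time via G/c³.
1.50 × 10⁵ kg × (G/c³) = 3.715 × 10⁻³¹ s

3.715 × 10⁻³¹ s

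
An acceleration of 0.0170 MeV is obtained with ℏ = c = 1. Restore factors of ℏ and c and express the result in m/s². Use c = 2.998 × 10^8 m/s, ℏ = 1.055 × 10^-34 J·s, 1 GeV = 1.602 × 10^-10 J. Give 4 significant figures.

Acceleration is [L]/[T]² = c·[E]/ℏ.
1 GeV → c/ℏ × (1 GeV in J) = 4.552 × 10^32 m/s².
Convert the energy scale: 0.0170 MeV = 1.70 × 10^-5 GeV.
Result: 1.70 × 10^-5 × 4.552 × 10^32 = 7.739 × 10^27 m/s².

7.739 × 10^27 m/s²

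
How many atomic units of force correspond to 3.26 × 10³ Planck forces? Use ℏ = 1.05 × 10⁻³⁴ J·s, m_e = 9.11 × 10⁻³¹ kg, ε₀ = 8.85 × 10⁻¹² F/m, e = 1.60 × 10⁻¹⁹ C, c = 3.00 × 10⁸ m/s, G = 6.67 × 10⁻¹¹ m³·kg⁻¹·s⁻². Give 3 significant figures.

4.75 × 10⁵⁴

Planck force: F_P = c⁴/G = 1.21 × 10⁴⁴ N
atomic unit of force: F_au = E_h/a₀ = m_e²e⁶/((4πε₀)³ℏ⁴) = 8.33 × 10⁻⁸ N
3.26 × 10³ × 1.21 × 10⁴⁴ / 8.33 × 10⁻⁸ = 4.75 × 10⁵⁴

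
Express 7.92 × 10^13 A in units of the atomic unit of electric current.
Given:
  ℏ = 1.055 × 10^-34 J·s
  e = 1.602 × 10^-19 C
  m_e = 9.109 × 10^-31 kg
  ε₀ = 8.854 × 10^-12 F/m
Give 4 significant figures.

atomic unit of electric current: I_au = e E_h/ℏ = m_e e⁵/((4πε₀)²ℏ³) = 6.612 × 10^-3 A.
7.92 × 10^13 / 6.612 × 10^-3 = 1.198 × 10^16

1.198 × 10^16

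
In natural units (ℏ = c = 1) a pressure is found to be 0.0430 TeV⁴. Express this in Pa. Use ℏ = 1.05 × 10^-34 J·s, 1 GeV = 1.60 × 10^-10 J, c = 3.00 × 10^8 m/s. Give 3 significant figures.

Pressure is [E]/[L]³ = [E]⁴/(ℏc)³.
1 GeV⁴ → 1/(ℏc)³ × (1 GeV in J)⁴ = 2.10 × 10^37 Pa.
Convert the energy scale: 0.0430 TeV⁴ = 4.30 × 10^10 GeV⁴.
Result: 4.30 × 10^10 × 2.10 × 10^37 = 9.02 × 10^47 Pa.

9.02 × 10^47 Pa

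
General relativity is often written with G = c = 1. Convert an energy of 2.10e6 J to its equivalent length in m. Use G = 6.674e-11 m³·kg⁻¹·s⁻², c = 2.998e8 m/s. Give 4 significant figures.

Energy → length via G/c⁴.
2.10e6 J × (G/c⁴) = 1.735e-38 m

1.735e-38 m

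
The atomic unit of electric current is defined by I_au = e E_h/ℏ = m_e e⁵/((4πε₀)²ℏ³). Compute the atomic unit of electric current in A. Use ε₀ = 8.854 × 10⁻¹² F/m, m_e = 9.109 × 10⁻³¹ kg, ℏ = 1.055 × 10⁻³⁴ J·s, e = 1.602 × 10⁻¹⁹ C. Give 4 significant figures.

I_au = e E_h/ℏ = m_e e⁵/((4πε₀)²ℏ³)
E_h = 4.354 × 10⁻¹⁸ J
e·E_h/ℏ = 6.612 × 10⁻³ A

6.612 × 10⁻³ A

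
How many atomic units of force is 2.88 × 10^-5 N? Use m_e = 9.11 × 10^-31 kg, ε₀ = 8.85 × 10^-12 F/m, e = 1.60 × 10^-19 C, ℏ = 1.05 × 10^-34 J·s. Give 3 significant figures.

atomic unit of force: F_au = E_h/a₀ = m_e²e⁶/((4πε₀)³ℏ⁴) = 8.33 × 10^-8 N.
2.88 × 10^-5 / 8.33 × 10^-8 = 346

346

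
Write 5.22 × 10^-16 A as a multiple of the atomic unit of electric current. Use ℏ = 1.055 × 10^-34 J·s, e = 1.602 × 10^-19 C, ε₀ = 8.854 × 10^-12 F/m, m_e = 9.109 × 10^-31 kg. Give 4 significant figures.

7.895 × 10^-14

atomic unit of electric current: I_au = e E_h/ℏ = m_e e⁵/((4πε₀)²ℏ³) = 6.612 × 10^-3 A.
5.22 × 10^-16 / 6.612 × 10^-3 = 7.895 × 10^-14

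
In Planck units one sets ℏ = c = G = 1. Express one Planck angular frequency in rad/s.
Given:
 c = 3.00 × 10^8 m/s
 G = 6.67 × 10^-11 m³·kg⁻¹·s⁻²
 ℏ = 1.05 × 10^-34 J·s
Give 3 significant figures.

1.86 × 10^43 rad/s

ω_P = √(c⁵/(ℏG))
  = √(3.47 × 10^86)
  = 1.86 × 10^43 rad/s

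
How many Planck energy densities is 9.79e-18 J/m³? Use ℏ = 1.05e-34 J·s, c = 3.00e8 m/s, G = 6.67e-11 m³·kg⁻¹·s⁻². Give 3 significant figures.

Planck energy density: u_P = c⁷/(ℏG²) = 4.68e113 J/m³.
9.79e-18 / 4.68e113 = 2.09e-131

2.09e-131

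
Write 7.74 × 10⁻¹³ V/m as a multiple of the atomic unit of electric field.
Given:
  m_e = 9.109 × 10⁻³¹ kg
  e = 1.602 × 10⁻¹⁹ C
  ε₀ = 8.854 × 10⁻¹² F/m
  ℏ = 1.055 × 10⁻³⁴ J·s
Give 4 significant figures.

1.508 × 10⁻²⁴

atomic unit of electric field: E_au = E_h/(e a₀) = m_e²e⁵/((4πε₀)³ℏ⁴) = 5.131 × 10¹¹ V/m.
7.74 × 10⁻¹³ / 5.131 × 10¹¹ = 1.508 × 10⁻²⁴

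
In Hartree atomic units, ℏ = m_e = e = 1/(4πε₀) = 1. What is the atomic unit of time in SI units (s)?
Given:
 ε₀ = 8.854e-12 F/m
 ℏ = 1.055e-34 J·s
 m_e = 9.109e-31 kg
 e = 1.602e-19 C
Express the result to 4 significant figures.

2.423e-17 s

Dimensional analysis gives τ_au = (4πε₀)²ℏ³/(m_e e⁴).
E_h = 4.354e-18 J
ℏ/E_h = 2.423e-17 s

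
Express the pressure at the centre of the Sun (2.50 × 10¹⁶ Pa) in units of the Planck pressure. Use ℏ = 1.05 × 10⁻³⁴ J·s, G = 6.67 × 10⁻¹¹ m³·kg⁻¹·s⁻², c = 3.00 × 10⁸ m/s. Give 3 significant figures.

Planck pressure: p_P = c⁷/(ℏG²) = 4.68 × 10¹¹³ Pa.
2.50 × 10¹⁶ / 4.68 × 10¹¹³ = 5.34 × 10⁻⁹⁸

5.34 × 10⁻⁹⁸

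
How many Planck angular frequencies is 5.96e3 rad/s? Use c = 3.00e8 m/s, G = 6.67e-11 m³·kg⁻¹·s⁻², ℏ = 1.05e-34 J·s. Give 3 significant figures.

3.20e-40

Planck angular frequency: ω_P = √(c⁵/(ℏG)) = 1.86e43 rad/s.
5.96e3 / 1.86e43 = 3.20e-40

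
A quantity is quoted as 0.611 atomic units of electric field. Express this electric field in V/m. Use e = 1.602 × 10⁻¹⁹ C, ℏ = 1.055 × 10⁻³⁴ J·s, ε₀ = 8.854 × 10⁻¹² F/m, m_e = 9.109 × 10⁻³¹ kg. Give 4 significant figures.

One atomic unit of electric field: E_au = E_h/(e a₀) = m_e²e⁵/((4πε₀)³ℏ⁴) = 5.131 × 10¹¹ V/m.
0.611 × 5.131 × 10¹¹ V/m = 3.135 × 10¹¹ V/m

3.135 × 10¹¹ V/m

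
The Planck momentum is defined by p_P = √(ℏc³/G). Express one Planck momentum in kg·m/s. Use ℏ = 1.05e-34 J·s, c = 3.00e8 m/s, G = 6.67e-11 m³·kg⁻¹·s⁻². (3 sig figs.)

6.52 kg·m/s

p_P = √(ℏc³/G)
  = √(42.5)
  = 6.52 kg·m/s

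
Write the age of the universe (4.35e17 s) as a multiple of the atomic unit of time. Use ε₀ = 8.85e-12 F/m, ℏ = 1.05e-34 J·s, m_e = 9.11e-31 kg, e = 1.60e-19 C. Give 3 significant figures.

atomic unit of time: τ_au = (4πε₀)²ℏ³/(m_e e⁴) = 2.40e-17 s.
4.35e17 / 2.40e-17 = 1.81e34

1.81e34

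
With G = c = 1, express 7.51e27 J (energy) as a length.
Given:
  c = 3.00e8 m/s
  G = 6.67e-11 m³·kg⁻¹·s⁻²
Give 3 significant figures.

6.18e-17 m

Energy → length via G/c⁴.
7.51e27 J × (G/c⁴) = 6.18e-17 m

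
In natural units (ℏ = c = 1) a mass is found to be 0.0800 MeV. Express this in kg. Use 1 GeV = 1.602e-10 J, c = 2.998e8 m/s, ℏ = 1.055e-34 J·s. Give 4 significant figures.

Mass is [E]/c²; divide by c².
1 GeV → 1/c² × (1 GeV in J) = 1.782e-27 kg.
Convert the energy scale: 0.0800 MeV = 8.00e-5 GeV.
Result: 8.00e-5 × 1.782e-27 = 1.426e-31 kg.

1.426e-31 kg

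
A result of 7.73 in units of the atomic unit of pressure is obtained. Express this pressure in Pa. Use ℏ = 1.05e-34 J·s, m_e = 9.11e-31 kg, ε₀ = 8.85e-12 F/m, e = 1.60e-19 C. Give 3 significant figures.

One atomic unit of pressure: P_au = E_h/a₀³ = m_e⁴e¹⁰/((4πε₀)⁵ℏ⁸) = 3.01e13 Pa.
7.73 × 3.01e13 Pa = 2.33e14 Pa

2.33e14 Pa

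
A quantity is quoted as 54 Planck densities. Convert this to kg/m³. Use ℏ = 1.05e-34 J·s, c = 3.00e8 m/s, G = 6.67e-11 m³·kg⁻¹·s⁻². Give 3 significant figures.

One Planck density: ρ_P = c⁵/(ℏG²) = 5.20e96 kg/m³.
54 × 5.20e96 kg/m³ = 2.81e98 kg/m³

2.81e98 kg/m³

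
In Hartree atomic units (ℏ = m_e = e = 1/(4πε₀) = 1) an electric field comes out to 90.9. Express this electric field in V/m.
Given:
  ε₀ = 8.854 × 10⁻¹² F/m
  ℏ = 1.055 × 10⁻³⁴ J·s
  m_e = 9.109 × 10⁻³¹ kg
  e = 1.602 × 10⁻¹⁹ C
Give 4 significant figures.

4.664 × 10¹³ V/m

One atomic unit of electric field: E_au = E_h/(e a₀) = m_e²e⁵/((4πε₀)³ℏ⁴) = 5.131 × 10¹¹ V/m.
90.9 × 5.131 × 10¹¹ V/m = 4.664 × 10¹³ V/m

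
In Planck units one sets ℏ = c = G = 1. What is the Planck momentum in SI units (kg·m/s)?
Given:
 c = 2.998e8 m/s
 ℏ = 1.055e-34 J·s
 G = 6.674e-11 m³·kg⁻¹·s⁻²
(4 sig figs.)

6.527 kg·m/s

p_P = √(ℏc³/G)
  = √(42.60)
  = 6.527 kg·m/s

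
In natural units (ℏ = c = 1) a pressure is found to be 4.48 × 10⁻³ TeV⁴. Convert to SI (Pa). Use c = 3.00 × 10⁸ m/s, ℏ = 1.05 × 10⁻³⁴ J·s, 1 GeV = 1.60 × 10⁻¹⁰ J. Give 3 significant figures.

9.39 × 10⁴⁶ Pa

Pressure is [E]/[L]³ = [E]⁴/(ℏc)³.
1 GeV⁴ → 1/(ℏc)³ × (1 GeV in J)⁴ = 2.10 × 10³⁷ Pa.
Convert the energy scale: 4.48 × 10⁻³ TeV⁴ = 4.48 × 10⁹ GeV⁴.
Result: 4.48 × 10⁹ × 2.10 × 10³⁷ = 9.39 × 10⁴⁶ Pa.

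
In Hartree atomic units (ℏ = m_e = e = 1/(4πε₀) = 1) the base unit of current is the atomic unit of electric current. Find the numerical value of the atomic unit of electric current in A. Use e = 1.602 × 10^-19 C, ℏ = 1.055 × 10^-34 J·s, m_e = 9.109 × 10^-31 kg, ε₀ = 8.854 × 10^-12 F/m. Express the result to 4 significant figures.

I_au = e E_h/ℏ = m_e e⁵/((4πε₀)²ℏ³)
E_h = 4.354 × 10^-18 J
e·E_h/ℏ = 6.612 × 10^-3 A

6.612 × 10^-3 A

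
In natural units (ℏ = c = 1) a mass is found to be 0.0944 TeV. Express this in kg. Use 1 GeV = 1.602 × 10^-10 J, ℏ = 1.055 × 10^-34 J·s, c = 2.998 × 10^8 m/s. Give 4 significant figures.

Mass is [E]/c²; divide by c².
1 GeV → 1/c² × (1 GeV in J) = 1.782 × 10^-27 kg.
Convert the energy scale: 0.0944 TeV = 94.4 GeV.
Result: 94.4 × 1.782 × 10^-27 = 1.683 × 10^-25 kg.

1.683 × 10^-25 kg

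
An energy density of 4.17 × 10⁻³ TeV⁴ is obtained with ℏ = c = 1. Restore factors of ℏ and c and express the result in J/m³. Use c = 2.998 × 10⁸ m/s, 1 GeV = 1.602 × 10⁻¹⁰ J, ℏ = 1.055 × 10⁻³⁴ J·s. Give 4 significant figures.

[E]/[L]³ = [E]⁴/(ℏc)³; restore (ℏc)⁻³.
1 GeV⁴ → 1/(ℏc)³ × (1 GeV in J)⁴ = 2.082 × 10³⁷ J/m³.
Convert the energy scale: 4.17 × 10⁻³ TeV⁴ = 4.17 × 10⁹ GeV⁴.
Result: 4.17 × 10⁹ × 2.082 × 10³⁷ = 8.680 × 10⁴⁶ J/m³.

8.680 × 10⁴⁶ J/m³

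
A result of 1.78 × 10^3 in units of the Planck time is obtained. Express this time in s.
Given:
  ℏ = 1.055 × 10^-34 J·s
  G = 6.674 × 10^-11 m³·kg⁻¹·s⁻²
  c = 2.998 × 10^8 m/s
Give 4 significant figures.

One Planck time: t_P = √(ℏG/c⁵) = 5.392 × 10^-44 s.
1.78 × 10^3 × 5.392 × 10^-44 s = 9.598 × 10^-41 s

9.598 × 10^-41 s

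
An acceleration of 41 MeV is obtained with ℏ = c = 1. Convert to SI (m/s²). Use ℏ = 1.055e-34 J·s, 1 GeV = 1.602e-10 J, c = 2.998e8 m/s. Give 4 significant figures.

Acceleration is [L]/[T]² = c·[E]/ℏ.
1 GeV → c/ℏ × (1 GeV in J) = 4.552e32 m/s².
Convert the energy scale: 41 MeV = 0.0410 GeV.
Result: 0.0410 × 4.552e32 = 1.866e31 m/s².

1.866e31 m/s²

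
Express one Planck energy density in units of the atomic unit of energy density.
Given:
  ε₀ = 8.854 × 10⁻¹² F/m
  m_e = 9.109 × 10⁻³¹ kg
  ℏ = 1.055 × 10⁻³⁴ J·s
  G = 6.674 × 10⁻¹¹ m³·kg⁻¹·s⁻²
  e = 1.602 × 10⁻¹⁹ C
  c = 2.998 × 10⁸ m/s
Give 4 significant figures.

Planck energy density: u_P = c⁷/(ℏG²) = 4.632 × 10¹¹³ J/m³
atomic unit of energy density: u_au = E_h/a₀³ = m_e⁴e¹⁰/((4πε₀)⁵ℏ⁸) = 2.929 × 10¹³ J/m³
ratio = 4.632 × 10¹¹³ / 2.929 × 10¹³ = 1.581 × 10¹⁰⁰

1.581 × 10¹⁰⁰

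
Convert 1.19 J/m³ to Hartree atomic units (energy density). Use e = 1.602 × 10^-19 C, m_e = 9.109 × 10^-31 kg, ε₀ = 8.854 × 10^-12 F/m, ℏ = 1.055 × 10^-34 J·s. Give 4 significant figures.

4.063 × 10^-14

atomic unit of energy density: u_au = E_h/a₀³ = m_e⁴e¹⁰/((4πε₀)⁵ℏ⁸) = 2.929 × 10^13 J/m³.
1.19 / 2.929 × 10^13 = 4.063 × 10^-14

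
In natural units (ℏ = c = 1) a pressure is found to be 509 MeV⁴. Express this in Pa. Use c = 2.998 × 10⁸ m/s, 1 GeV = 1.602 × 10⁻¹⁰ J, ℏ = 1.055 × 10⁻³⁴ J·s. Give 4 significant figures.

1.060 × 10²⁸ Pa

Pressure is [E]/[L]³ = [E]⁴/(ℏc)³.
1 GeV⁴ → 1/(ℏc)³ × (1 GeV in J)⁴ = 2.082 × 10³⁷ Pa.
Convert the energy scale: 509 MeV⁴ = 5.09 × 10⁻¹⁰ GeV⁴.
Result: 5.09 × 10⁻¹⁰ × 2.082 × 10³⁷ = 1.060 × 10²⁸ Pa.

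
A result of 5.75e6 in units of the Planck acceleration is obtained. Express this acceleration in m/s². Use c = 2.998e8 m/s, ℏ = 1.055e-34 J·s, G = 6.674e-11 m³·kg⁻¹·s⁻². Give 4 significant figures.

3.197e58 m/s²

One Planck acceleration: a_P = √(c⁷/(ℏG)) = 5.560e51 m/s².
5.75e6 × 5.560e51 m/s² = 3.197e58 m/s²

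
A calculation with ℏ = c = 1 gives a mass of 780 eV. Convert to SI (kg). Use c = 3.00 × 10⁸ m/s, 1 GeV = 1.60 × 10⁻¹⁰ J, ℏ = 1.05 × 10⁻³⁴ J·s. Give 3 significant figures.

Mass is [E]/c²; divide by c².
1 GeV → 1/c² × (1 GeV in J) = 1.78 × 10⁻²⁷ kg.
Convert the energy scale: 780 eV = 7.80 × 10⁻⁷ GeV.
Result: 7.80 × 10⁻⁷ × 1.78 × 10⁻²⁷ = 1.39 × 10⁻³³ kg.

1.39 × 10⁻³³ kg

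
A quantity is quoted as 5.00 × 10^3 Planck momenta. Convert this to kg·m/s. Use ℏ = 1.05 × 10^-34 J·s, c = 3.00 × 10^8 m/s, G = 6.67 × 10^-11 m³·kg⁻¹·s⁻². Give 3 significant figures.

One Planck momentum: p_P = √(ℏc³/G) = 6.52 kg·m/s.
5.00 × 10^3 × 6.52 kg·m/s = 3.26 × 10^4 kg·m/s

3.26 × 10^4 kg·m/s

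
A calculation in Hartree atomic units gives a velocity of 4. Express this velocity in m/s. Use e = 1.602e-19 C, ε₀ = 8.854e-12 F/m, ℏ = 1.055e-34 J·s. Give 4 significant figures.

One atomic unit of velocity: v_au = e²/(4πε₀ℏ) = 2.186e6 m/s.
4 × 2.186e6 m/s = 8.745e6 m/s

8.745e6 m/s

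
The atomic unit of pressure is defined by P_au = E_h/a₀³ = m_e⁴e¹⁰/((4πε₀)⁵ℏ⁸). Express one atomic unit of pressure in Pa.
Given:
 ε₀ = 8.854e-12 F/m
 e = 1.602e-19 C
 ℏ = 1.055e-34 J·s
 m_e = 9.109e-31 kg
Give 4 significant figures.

P_au = E_h/a₀³ = m_e⁴e¹⁰/((4πε₀)⁵ℏ⁸)
E_h = 4.354e-18 J
a₀ = 5.297e-11 m
E_h/a₀³ = 2.929e13 Pa

2.929e13 Pa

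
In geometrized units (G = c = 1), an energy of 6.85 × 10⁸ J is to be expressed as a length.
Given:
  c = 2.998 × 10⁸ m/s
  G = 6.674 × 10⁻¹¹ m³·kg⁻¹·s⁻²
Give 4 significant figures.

5.659 × 10⁻³⁶ m

Energy → length via G/c⁴.
6.85 × 10⁸ J × (G/c⁴) = 5.659 × 10⁻³⁶ m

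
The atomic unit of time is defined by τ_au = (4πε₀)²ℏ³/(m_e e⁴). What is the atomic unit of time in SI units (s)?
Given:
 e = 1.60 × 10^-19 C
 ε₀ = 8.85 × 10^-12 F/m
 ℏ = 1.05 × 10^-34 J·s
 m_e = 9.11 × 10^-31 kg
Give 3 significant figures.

τ_au = (4πε₀)²ℏ³/(m_e e⁴)
E_h = 4.38 × 10^-18 J
ℏ/E_h = 2.40 × 10^-17 s

2.40 × 10^-17 s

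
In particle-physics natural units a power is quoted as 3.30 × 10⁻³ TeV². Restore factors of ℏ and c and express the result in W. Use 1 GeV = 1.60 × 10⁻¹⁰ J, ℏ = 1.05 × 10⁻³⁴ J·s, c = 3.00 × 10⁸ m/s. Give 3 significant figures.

8.05 × 10¹⁷ W

Power is [E]/[T] = [E]²/ℏ.
1 GeV² → 1/ℏ × (1 GeV in J)² = 2.44 × 10¹⁴ W.
Convert the energy scale: 3.30 × 10⁻³ TeV² = 3.30 × 10³ GeV².
Result: 3.30 × 10³ × 2.44 × 10¹⁴ = 8.05 × 10¹⁷ W.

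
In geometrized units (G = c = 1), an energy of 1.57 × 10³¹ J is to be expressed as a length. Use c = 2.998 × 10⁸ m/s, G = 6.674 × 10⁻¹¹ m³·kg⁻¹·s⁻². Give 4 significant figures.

Energy → length via G/c⁴.
1.57 × 10³¹ J × (G/c⁴) = 1.297 × 10⁻¹³ m

1.297 × 10⁻¹³ m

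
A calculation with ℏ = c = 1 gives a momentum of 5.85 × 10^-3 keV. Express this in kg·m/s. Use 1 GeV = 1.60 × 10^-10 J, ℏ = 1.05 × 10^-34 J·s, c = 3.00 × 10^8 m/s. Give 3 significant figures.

Momentum is [E]/c; divide by c.
1 GeV → 1/c × (1 GeV in J) = 5.33 × 10^-19 kg·m/s.
Convert the energy scale: 5.85 × 10^-3 keV = 5.85 × 10^-9 GeV.
Result: 5.85 × 10^-9 × 5.33 × 10^-19 = 3.12 × 10^-27 kg·m/s.

3.12 × 10^-27 kg·m/s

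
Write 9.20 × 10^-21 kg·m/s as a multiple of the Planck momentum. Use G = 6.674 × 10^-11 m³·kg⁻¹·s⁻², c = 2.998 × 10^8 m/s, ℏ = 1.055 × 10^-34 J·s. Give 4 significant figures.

1.410 × 10^-21

Planck momentum: p_P = √(ℏc³/G) = 6.527 kg·m/s.
9.20 × 10^-21 / 6.527 = 1.410 × 10^-21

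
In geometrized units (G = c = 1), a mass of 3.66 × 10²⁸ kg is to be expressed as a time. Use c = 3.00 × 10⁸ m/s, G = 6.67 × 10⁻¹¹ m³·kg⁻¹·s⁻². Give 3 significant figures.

9.04 × 10⁻⁸ s

Mass → time via G/c³.
3.66 × 10²⁸ kg × (G/c³) = 9.04 × 10⁻⁸ s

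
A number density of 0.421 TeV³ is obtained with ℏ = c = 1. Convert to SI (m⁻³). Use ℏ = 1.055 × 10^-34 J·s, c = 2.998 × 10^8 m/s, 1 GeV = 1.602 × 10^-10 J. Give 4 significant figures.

Number density is [L]⁻³ = [E]³/(ℏc)³.
1 GeV³ → 1/(ℏc)³ × (1 GeV in J)³ = 1.299 × 10^47 m⁻³.
Convert the energy scale: 0.421 TeV³ = 4.21 × 10^8 GeV³.
Result: 4.21 × 10^8 × 1.299 × 10^47 = 5.470 × 10^55 m⁻³.

5.470 × 10^55 m⁻³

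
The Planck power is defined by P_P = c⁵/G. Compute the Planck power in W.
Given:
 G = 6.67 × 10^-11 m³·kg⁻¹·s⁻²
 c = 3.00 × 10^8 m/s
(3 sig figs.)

3.64 × 10^52 W

P_P = c⁵/G
  = 2.43 × 10^42 / 6.67 × 10^-11
  = 3.64 × 10^52 W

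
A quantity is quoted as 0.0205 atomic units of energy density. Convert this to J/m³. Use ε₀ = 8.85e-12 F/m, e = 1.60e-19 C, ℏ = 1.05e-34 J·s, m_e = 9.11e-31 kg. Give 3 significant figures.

6.18e11 J/m³

One atomic unit of energy density: u_au = E_h/a₀³ = m_e⁴e¹⁰/((4πε₀)⁵ℏ⁸) = 3.01e13 J/m³.
0.0205 × 3.01e13 J/m³ = 6.18e11 J/m³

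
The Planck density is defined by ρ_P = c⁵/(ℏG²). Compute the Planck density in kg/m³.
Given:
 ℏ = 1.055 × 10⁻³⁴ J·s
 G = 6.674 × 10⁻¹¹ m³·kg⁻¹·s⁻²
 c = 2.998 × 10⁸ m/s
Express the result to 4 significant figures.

ρ_P = c⁵/(ℏG²)
  = 2.422 × 10⁴² / 4.699 × 10⁻⁵⁵
  = 5.154 × 10⁹⁶ kg/m³

5.154 × 10⁹⁶ kg/m³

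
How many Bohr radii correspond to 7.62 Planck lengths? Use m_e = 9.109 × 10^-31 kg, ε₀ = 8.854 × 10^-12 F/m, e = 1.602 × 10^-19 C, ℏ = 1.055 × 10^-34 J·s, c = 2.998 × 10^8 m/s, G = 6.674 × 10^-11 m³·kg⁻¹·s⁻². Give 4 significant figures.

2.325 × 10^-24

Planck length: ℓ_P = √(ℏG/c³) = 1.616 × 10^-35 m
Bohr radius: a₀ = 4πε₀ℏ²/(m_e e²) = 5.297 × 10^-11 m
7.62 × 1.616 × 10^-35 / 5.297 × 10^-11 = 2.325 × 10^-24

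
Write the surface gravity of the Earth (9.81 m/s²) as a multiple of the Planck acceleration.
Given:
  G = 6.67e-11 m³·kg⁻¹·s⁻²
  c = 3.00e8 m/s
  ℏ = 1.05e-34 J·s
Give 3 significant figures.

1.76e-51

Planck acceleration: a_P = √(c⁷/(ℏG)) = 5.59e51 m/s².
9.81 / 5.59e51 = 1.76e-51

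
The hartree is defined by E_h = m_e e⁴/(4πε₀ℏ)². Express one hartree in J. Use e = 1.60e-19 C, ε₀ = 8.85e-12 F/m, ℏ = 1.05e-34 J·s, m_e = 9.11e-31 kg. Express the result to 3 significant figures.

4.38e-18 J

E_h = m_e e⁴/(4πε₀ℏ)²
  = 5.97e-106 / 1.36e-88
  = 4.38e-18 J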